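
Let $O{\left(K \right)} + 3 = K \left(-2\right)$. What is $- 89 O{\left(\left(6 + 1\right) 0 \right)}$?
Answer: $267$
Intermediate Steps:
$O{\left(K \right)} = -3 - 2 K$ ($O{\left(K \right)} = -3 + K \left(-2\right) = -3 - 2 K$)
$- 89 O{\left(\left(6 + 1\right) 0 \right)} = - 89 \left(-3 - 2 \left(6 + 1\right) 0\right) = - 89 \left(-3 - 2 \cdot 7 \cdot 0\right) = - 89 \left(-3 - 0\right) = - 89 \left(-3 + 0\right) = \left(-89\right) \left(-3\right) = 267$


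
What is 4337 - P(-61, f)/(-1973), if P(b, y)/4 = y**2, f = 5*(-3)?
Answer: 8557801/1973 ≈ 4337.5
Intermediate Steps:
f = -15
P(b, y) = 4*y**2
4337 - P(-61, f)/(-1973) = 4337 - 4*(-15)**2/(-1973) = 4337 - 4*225*(-1)/1973 = 4337 - 900*(-1)/1973 = 4337 - 1*(-900/1973) = 4337 + 900/1973 = 8557801/1973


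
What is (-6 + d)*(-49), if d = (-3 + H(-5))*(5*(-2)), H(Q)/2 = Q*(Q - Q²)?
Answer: 145824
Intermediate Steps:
H(Q) = 2*Q*(Q - Q²) (H(Q) = 2*(Q*(Q - Q²)) = 2*Q*(Q - Q²))
d = -2970 (d = (-3 + 2*(-5)²*(1 - 1*(-5)))*(5*(-2)) = (-3 + 2*25*(1 + 5))*(-10) = (-3 + 2*25*6)*(-10) = (-3 + 300)*(-10) = 297*(-10) = -2970)
(-6 + d)*(-49) = (-6 - 2970)*(-49) = -2976*(-49) = 145824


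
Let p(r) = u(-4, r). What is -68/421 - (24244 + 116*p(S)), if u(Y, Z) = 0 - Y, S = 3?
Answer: -10402136/421 ≈ -24708.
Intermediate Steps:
u(Y, Z) = -Y
p(r) = 4 (p(r) = -1*(-4) = 4)
-68/421 - (24244 + 116*p(S)) = -68/421 - 116/(1/(4 + 209)) = -68*1/421 - 116/(1/213) = -68/421 - 116/1/213 = -68/421 - 116*213 = -68/421 - 24708 = -10402136/421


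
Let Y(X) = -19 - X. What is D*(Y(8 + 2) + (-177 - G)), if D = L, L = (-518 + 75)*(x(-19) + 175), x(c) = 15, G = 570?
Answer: 65315920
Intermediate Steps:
L = -84170 (L = (-518 + 75)*(15 + 175) = -443*190 = -84170)
D = -84170
D*(Y(8 + 2) + (-177 - G)) = -84170*((-19 - (8 + 2)) + (-177 - 1*570)) = -84170*((-19 - 1*10) + (-177 - 570)) = -84170*((-19 - 10) - 747) = -84170*(-29 - 747) = -84170*(-776) = 65315920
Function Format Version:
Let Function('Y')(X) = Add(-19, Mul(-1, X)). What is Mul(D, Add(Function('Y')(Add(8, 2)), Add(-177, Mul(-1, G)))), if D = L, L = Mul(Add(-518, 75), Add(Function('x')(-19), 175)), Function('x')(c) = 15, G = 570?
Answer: 65315920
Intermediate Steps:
L = -84170 (L = Mul(Add(-518, 75), Add(15, 175)) = Mul(-443, 190) = -84170)
D = -84170
Mul(D, Add(Function('Y')(Add(8, 2)), Add(-177, Mul(-1, G)))) = Mul(-84170, Add(Add(-19, Mul(-1, Add(8, 2))), Add(-177, Mul(-1, 570)))) = Mul(-84170, Add(Add(-19, Mul(-1, 10)), Add(-177, -570))) = Mul(-84170, Add(Add(-19, -10), -747)) = Mul(-84170, Add(-29, -747)) = Mul(-84170, -776) = 65315920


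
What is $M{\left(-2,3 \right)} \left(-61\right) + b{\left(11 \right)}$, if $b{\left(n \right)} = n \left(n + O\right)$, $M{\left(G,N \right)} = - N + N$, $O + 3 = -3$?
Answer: $55$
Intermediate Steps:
$O = -6$ ($O = -3 - 3 = -6$)
$M{\left(G,N \right)} = 0$
$b{\left(n \right)} = n \left(-6 + n\right)$ ($b{\left(n \right)} = n \left(n - 6\right) = n \left(-6 + n\right)$)
$M{\left(-2,3 \right)} \left(-61\right) + b{\left(11 \right)} = 0 \left(-61\right) + 11 \left(-6 + 11\right) = 0 + 11 \cdot 5 = 0 + 55 = 55$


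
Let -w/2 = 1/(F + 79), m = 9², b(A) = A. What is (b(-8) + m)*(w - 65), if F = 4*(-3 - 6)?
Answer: -204181/43 ≈ -4748.4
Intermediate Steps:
F = -36 (F = 4*(-9) = -36)
m = 81
w = -2/43 (w = -2/(-36 + 79) = -2/43 ≈ -0.046512)
(b(-8) + m)*(w - 65) = (-8 + 81)*(-2/43 - 65) = 73*(-2797/43) = -204181/43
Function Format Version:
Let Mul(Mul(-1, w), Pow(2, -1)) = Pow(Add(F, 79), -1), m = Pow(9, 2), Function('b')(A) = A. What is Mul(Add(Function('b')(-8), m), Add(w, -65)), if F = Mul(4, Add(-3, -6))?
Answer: Rational(-204181, 43) ≈ -4748.4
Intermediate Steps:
F = -36 (F = Mul(4, -9) = -36)
m = 81
w = Rational(-2, 43) (w = Mul(-2, Pow(Add(-36, 79), -1)) = Mul(-2, Pow(43, -1)) = Mul(-2, Rational(1, 43)) = Rational(-2, 43) ≈ -0.046512)
Mul(Add(Function('b')(-8), m), Add(w, -65)) = Mul(Add(-8, 81), Add(Rational(-2, 43), -65)) = Mul(73, Rational(-2797, 43)) = Rational(-204181, 43)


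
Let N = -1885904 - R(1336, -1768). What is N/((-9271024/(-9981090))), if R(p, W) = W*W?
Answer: -446629537710/82777 ≈ -5.3956e+6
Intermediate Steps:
R(p, W) = W²
N = -5011728 (N = -1885904 - 1*(-1768)² = -1885904 - 1*3125824 = -1885904 - 3125824 = -5011728)
N/((-9271024/(-9981090))) = -5011728/((-9271024/(-9981090))) = -5011728/((-9271024*(-1/9981090))) = -5011728/662216/712935 = -5011728*712935/662216 = -446629537710/82777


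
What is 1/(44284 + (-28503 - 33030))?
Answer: -1/17249 ≈ -5.7974e-5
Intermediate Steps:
1/(44284 + (-28503 - 33030)) = 1/(44284 - 61533) = 1/(-17249) = -1/17249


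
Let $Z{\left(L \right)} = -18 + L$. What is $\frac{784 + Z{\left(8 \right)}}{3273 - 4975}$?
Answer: $- \frac{387}{851} \approx -0.45476$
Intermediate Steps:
$\frac{784 + Z{\left(8 \right)}}{3273 - 4975} = \frac{784 + \left(-18 + 8\right)}{3273 - 4975} = \frac{784 - 10}{-1702} = 774 \left(- \frac{1}{1702}\right) = - \frac{387}{851}$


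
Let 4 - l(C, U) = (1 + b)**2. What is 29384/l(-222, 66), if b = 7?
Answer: -7346/15 ≈ -489.73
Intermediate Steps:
l(C, U) = -60 (l(C, U) = 4 - (1 + 7)**2 = 4 - 1*8**2 = 4 - 1*64 = 4 - 64 = -60)
29384/l(-222, 66) = 29384/(-60) = 29384*(-1/60) = -7346/15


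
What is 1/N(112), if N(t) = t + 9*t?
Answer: 1/1120 ≈ 0.00089286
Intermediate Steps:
N(t) = 10*t
1/N(112) = 1/(10*112) = 1/1120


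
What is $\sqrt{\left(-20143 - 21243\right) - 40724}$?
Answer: $i \sqrt{82110} \approx 286.55 i$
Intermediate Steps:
$\sqrt{\left(-20143 - 21243\right) - 40724} = \sqrt{-41386 - 40724} = \sqrt{-82110} = i \sqrt{82110}$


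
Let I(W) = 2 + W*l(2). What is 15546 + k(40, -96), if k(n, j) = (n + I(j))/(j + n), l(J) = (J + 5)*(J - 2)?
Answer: 62181/4 ≈ 15545.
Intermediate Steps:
l(J) = (-2 + J)*(5 + J) (l(J) = (5 + J)*(-2 + J) = (-2 + J)*(5 + J))
I(W) = 2 (I(W) = 2 + W*(-10 + 2**2 + 3*2) = 2 + W*(-10 + 4 + 6) = 2 + W*0 = 2 + 0 = 2)
k(n, j) = (2 + n)/(j + n) (k(n, j) = (n + 2)/(j + n) = (2 + n)/(j + n))
15546 + k(40, -96) = 15546 + (2 + 40)/(-96 + 40) = 15546 + 42/(-56) = 15546 - 1/56*42 = 15546 - 3/4 = 62181/4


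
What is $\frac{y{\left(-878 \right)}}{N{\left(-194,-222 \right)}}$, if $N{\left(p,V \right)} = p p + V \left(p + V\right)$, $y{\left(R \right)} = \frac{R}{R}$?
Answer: $\frac{1}{129988} \approx 7.693 \cdot 10^{-6}$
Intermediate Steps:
$y{\left(R \right)} = 1$
$N{\left(p,V \right)} = p^{2} + V \left(V + p\right)$
$\frac{y{\left(-878 \right)}}{N{\left(-194,-222 \right)}} = 1 \frac{1}{\left(-222\right)^{2} + \left(-194\right)^{2} - -43068} = 1 \frac{1}{49284 + 37636 + 43068} = 1 \cdot \frac{1}{129988} = \frac{1}{129988}$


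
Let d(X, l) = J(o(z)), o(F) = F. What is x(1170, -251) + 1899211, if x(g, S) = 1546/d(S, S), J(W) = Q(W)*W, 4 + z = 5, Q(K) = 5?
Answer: 9497601/5 ≈ 1.8995e+6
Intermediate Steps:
z = 1 (z = -4 + 5 = 1)
J(W) = 5*W
d(X, l) = 5 (d(X, l) = 5*1 = 5)
x(g, S) = 1546/5
x(1170, -251) + 1899211 = 1546/5 + 1899211 = 9497601/5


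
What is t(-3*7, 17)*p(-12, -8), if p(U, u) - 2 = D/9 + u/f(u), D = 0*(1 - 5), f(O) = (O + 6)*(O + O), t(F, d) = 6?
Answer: 21/2 ≈ 10.500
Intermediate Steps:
f(O) = 2*O*(6 + O) (f(O) = (6 + O)*(2*O) = 2*O*(6 + O))
D = 0 (D = 0*(-4) = 0)
p(U, u) = 2 + 1/(2*(6 + u)) (p(U, u) = 2 + (0/9 + u/((2*u*(6 + u)))) = 2 + (0*(⅑) + u*(1/(2*u*(6 + u)))) = 2 + (0 + 1/(2*(6 + u))) = 2 + 1/(2*(6 + u)))
t(-3*7, 17)*p(-12, -8) = 6*((25 + 4*(-8))/(2*(6 - 8))) = 6*((½)*(25 - 32)/(-2)) = 6*((½)*(-½)*(-7)) = 6*(7/4) = 21/2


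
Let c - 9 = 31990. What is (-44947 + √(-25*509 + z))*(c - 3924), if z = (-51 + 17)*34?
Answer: -1261887025 + 28075*I*√13881 ≈ -1.2619e+9 + 3.3077e+6*I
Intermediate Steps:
c = 31999 (c = 9 + 31990 = 31999)
z = -1156 (z = -34*34 = -1156)
(-44947 + √(-25*509 + z))*(c - 3924) = (-44947 + √(-25*509 - 1156))*(31999 - 3924) = (-44947 + √(-12725 - 1156))*28075 = (-44947 + √(-13881))*28075 = (-44947 + I*√13881)*28075 = -1261887025 + 28075*I*√13881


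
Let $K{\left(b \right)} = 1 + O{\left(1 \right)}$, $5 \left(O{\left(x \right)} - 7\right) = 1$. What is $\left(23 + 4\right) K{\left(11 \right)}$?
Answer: $\frac{1107}{5} \approx 221.4$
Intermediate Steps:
$O{\left(x \right)} = \frac{36}{5}$ ($O{\left(x \right)} = 7 + \frac{1}{5} \cdot 1 = 7 + \frac{1}{5} = \frac{36}{5}$)
$K{\left(b \right)} = \frac{41}{5}$ ($K{\left(b \right)} = 1 + \frac{36}{5} = \frac{41}{5}$)
$\left(23 + 4\right) K{\left(11 \right)} = \left(23 + 4\right) \frac{41}{5} = 27 \cdot \frac{41}{5} = \frac{1107}{5}$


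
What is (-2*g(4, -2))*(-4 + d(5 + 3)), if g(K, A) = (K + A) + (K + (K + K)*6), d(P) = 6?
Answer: -216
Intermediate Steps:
g(K, A) = A + 14*K (g(K, A) = (A + K) + (K + (2*K)*6) = (A + K) + (K + 12*K) = (A + K) + 13*K = A + 14*K)
(-2*g(4, -2))*(-4 + d(5 + 3)) = (-2*(-2 + 14*4))*(-4 + 6) = -2*(-2 + 56)*2 = -2*54*2 = -108*2 = -216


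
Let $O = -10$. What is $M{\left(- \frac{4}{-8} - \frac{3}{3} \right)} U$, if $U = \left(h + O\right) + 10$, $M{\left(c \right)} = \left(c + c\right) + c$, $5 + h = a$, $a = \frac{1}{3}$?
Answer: $7$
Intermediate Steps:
$a = \frac{1}{3} \approx 0.33333$
$h = - \frac{14}{3}$ ($h = -5 + \frac{1}{3} = - \frac{14}{3} \approx -4.6667$)
$M{\left(c \right)} = 3 c$ ($M{\left(c \right)} = 2 c + c = 3 c$)
$U = - \frac{14}{3}$ ($U = \left(- \frac{14}{3} - 10\right) + 10 = - \frac{44}{3} + 10 = - \frac{14}{3} \approx -4.6667$)
$M{\left(- \frac{4}{-8} - \frac{3}{3} \right)} U = 3 \left(- \frac{4}{-8} - \frac{3}{3}\right) \left(- \frac{14}{3}\right) = 3 \left(\left(-4\right) \left(- \frac{1}{8}\right) - 1\right) \left(- \frac{14}{3}\right) = 3 \left(\frac{1}{2} - 1\right) \left(- \frac{14}{3}\right) = 3 \left(- \frac{1}{2}\right) \left(- \frac{14}{3}\right) = \left(- \frac{3}{2}\right) \left(- \frac{14}{3}\right) = 7$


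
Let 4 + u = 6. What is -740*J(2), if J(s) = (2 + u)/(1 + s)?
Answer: -2960/3 ≈ -986.67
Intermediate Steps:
u = 2 (u = -4 + 6 = 2)
J(s) = 4/(1 + s) (J(s) = (2 + 2)/(1 + s) = 4/(1 + s))
-740*J(2) = -2960/(1 + 2) = -2960/3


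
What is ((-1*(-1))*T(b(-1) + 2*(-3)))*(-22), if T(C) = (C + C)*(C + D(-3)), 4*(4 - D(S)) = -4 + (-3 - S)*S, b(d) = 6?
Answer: 0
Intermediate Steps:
D(S) = 5 - S*(-3 - S)/4 (D(S) = 4 - (-4 + (-3 - S)*S)/4 = 4 - (-4 + S*(-3 - S))/4 = 4 + (1 - S*(-3 - S)/4) = 5 - S*(-3 - S)/4)
T(C) = 2*C*(5 + C) (T(C) = (C + C)*(C + (5 + (¼)*(-3)² + (¾)*(-3))) = (2*C)*(C + (5 + (¼)*9 - 9/4)) = (2*C)*(C + (5 + 9/4 - 9/4)) = (2*C)*(C + 5) = (2*C)*(5 + C) = 2*C*(5 + C))
((-1*(-1))*T(b(-1) + 2*(-3)))*(-22) = ((-1*(-1))*(2*(6 + 2*(-3))*(5 + (6 + 2*(-3)))))*(-22) = (1*(2*(6 - 6)*(5 + (6 - 6))))*(-22) = (1*(2*0*(5 + 0)))*(-22) = (1*(2*0*5))*(-22) = (1*0)*(-22) = 0*(-22) = 0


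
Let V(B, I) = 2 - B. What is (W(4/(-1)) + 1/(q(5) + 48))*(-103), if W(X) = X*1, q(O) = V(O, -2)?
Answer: 18437/45 ≈ 409.71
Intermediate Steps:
q(O) = 2 - O
W(X) = X
(W(4/(-1)) + 1/(q(5) + 48))*(-103) = (4/(-1) + 1/((2 - 1*5) + 48))*(-103) = (4*(-1) + 1/((2 - 5) + 48))*(-103) = (-4 + 1/(-3 + 48))*(-103) = (-4 + 1/45)*(-103) = -179/45*(-103) = 18437/45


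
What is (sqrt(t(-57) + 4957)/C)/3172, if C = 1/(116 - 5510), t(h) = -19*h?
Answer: -2697*sqrt(1510)/793 ≈ -132.16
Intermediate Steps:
C = -1/5394 (C = 1/(-5394) = -1/5394 ≈ -0.00018539)
(sqrt(t(-57) + 4957)/C)/3172 = (sqrt(-19*(-57) + 4957)/(-1/5394))/3172 = (sqrt(1083 + 4957)*(-5394))*(1/3172) = (sqrt(6040)*(-5394))*(1/3172) = ((2*sqrt(1510))*(-5394))*(1/3172) = -10788*sqrt(1510)*(1/3172) = -2697*sqrt(1510)/793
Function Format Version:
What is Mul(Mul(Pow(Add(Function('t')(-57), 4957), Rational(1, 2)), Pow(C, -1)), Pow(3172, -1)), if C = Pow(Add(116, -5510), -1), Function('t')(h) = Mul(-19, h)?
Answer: Mul(Rational(-2697, 793), Pow(1510, Rational(1, 2))) ≈ -132.16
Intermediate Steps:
C = Rational(-1, 5394) (C = Pow(-5394, -1) = Rational(-1, 5394) ≈ -0.00018539)
Mul(Mul(Pow(Add(Function('t')(-57), 4957), Rational(1, 2)), Pow(C, -1)), Pow(3172, -1)) = Mul(Mul(Pow(Add(Mul(-19, -57), 4957), Rational(1, 2)), Pow(Rational(-1, 5394), -1)), Pow(3172, -1)) = Mul(Mul(Pow(Add(1083, 4957), Rational(1, 2)), -5394), Rational(1, 3172)) = Mul(Mul(Pow(6040, Rational(1, 2)), -5394), Rational(1, 3172)) = Mul(Mul(Mul(2, Pow(1510, Rational(1, 2))), -5394), Rational(1, 3172)) = Mul(Mul(-10788, Pow(1510, Rational(1, 2))), Rational(1, 3172)) = Mul(Rational(-2697, 793), Pow(1510, Rational(1, 2)))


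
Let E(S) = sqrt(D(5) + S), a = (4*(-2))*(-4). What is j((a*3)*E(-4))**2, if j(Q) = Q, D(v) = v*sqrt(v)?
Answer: -36864 + 46080*sqrt(5) ≈ 66174.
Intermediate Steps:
D(v) = v**(3/2)
a = 32 (a = -8*(-4) = 32)
E(S) = sqrt(S + 5*sqrt(5)) (E(S) = sqrt(5**(3/2) + S) = sqrt(5*sqrt(5) + S) = sqrt(S + 5*sqrt(5)))
j((a*3)*E(-4))**2 = ((32*3)*sqrt(-4 + 5*sqrt(5)))**2 = (96*sqrt(-4 + 5*sqrt(5)))**2 = -36864 + 46080*sqrt(5)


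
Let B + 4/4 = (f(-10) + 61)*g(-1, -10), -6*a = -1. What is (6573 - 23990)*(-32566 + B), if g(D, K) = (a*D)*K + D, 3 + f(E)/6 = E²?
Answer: 1679260055/3 ≈ 5.5975e+8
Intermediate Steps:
a = ⅙ (a = -⅙*(-1) = ⅙ ≈ 0.16667)
f(E) = -18 + 6*E²
g(D, K) = D + D*K/6 (g(D, K) = (D/6)*K + D = D*K/6 + D = D + D*K/6)
B = 1283/3 (B = -1 + ((-18 + 6*(-10)²) + 61)*((⅙)*(-1)*(6 - 10)) = -1 + ((-18 + 6*100) + 61)*((⅙)*(-1)*(-4)) = -1 + ((-18 + 600) + 61)*(⅔) = -1 + (582 + 61)*(⅔) = -1 + 643*(⅔) = -1 + 1286/3 = 1283/3 ≈ 427.67)
(6573 - 23990)*(-32566 + B) = (6573 - 23990)*(-32566 + 1283/3) = -17417*(-96415/3) = 1679260055/3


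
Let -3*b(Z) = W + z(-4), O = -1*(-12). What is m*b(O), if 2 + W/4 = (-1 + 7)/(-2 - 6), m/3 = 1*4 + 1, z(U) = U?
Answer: 75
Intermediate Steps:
O = 12
m = 15 (m = 3*(1*4 + 1) = 3*(4 + 1) = 3*5 = 15)
W = -11 (W = -8 + 4*((-1 + 7)/(-2 - 6)) = -8 + 4*(6/(-8)) = -8 + 4*(6*(-⅛)) = -8 + 4*(-¾) = -8 - 3 = -11)
b(Z) = 5 (b(Z) = -(-11 - 4)/3 = -⅓*(-15) = 5)
m*b(O) = 15*5 = 75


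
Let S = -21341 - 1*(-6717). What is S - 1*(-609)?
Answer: -14015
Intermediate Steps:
S = -14624 (S = -21341 + 6717 = -14624)
S - 1*(-609) = -14624 - 1*(-609) = -14624 + 609 = -14015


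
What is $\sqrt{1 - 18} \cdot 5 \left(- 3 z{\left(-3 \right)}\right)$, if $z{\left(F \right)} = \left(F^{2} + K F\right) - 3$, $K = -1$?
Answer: $- 135 i \sqrt{17} \approx - 556.62 i$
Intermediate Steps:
$z{\left(F \right)} = -3 + F^{2} - F$ ($z{\left(F \right)} = \left(F^{2} - F\right) - 3 = -3 + F^{2} - F$)
$\sqrt{1 - 18} \cdot 5 \left(- 3 z{\left(-3 \right)}\right) = \sqrt{1 - 18} \cdot 5 \left(- 3 \left(-3 + \left(-3\right)^{2} - -3\right)\right) = \sqrt{-17} \cdot 5 \left(- 3 \left(-3 + 9 + 3\right)\right) = i \sqrt{17} \cdot 5 \left(\left(-3\right) 9\right) = 5 i \sqrt{17} \left(-27\right) = - 135 i \sqrt{17}$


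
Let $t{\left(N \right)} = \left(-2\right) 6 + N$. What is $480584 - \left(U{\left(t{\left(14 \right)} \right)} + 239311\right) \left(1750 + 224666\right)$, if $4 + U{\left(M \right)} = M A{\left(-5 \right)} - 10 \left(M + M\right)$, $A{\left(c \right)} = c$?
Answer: $-54171132328$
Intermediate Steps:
$t{\left(N \right)} = -12 + N$
$U{\left(M \right)} = -4 - 25 M$ ($U{\left(M \right)} = -4 + \left(M \left(-5\right) - 10 \left(M + M\right)\right) = -4 - \left(5 M + 10 \cdot 2 M\right) = -4 - 25 M$)
$480584 - \left(U{\left(t{\left(14 \right)} \right)} + 239311\right) \left(1750 + 224666\right) = 480584 - \left(\left(-4 - 25 \left(-12 + 14\right)\right) + 239311\right) \left(1750 + 224666\right) = 480584 - \left(\left(-4 - 50\right) + 239311\right) 226416 = 480584 - \left(-54 + 239311\right) 226416 = 480584 - 239257 \cdot 226416 = 480584 - 54171612912 = -54171132328$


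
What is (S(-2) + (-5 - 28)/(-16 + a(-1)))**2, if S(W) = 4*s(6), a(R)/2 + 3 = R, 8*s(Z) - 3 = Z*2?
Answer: 5041/64 ≈ 78.766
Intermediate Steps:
s(Z) = 3/8 + Z/4 (s(Z) = 3/8 + (Z*2)/8 = 3/8 + (2*Z)/8 = 3/8 + Z/4)
a(R) = -6 + 2*R
S(W) = 15/2 (S(W) = 4*(3/8 + (1/4)*6) = 4*(3/8 + 3/2) = 4*(15/8) = 15/2)
(S(-2) + (-5 - 28)/(-16 + a(-1)))**2 = (15/2 + (-5 - 28)/(-16 + (-6 + 2*(-1))))**2 = (15/2 - 33/(-16 + (-6 - 2)))**2 = (15/2 - 33/(-16 - 8))**2 = (15/2 - 33/(-24))**2 = (15/2 - 33*(-1/24))**2 = (15/2 + 11/8)**2 = (71/8)**2 = 5041/64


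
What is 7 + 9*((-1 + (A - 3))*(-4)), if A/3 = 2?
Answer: -65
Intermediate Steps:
A = 6 (A = 3*2 = 6)
7 + 9*((-1 + (A - 3))*(-4)) = 7 + 9*((-1 + (6 - 3))*(-4)) = 7 + 9*((-1 + 3)*(-4)) = 7 + 9*(2*(-4)) = 7 + 9*(-8) = 7 - 72 = -65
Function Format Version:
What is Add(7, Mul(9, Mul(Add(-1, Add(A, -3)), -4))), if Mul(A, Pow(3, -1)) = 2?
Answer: -65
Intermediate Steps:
A = 6 (A = Mul(3, 2) = 6)
Add(7, Mul(9, Mul(Add(-1, Add(A, -3)), -4))) = Add(7, Mul(9, Mul(Add(-1, Add(6, -3)), -4))) = Add(7, Mul(9, Mul(Add(-1, 3), -4))) = Add(7, Mul(9, Mul(2, -4))) = Add(7, Mul(9, -8)) = Add(7, -72) = -65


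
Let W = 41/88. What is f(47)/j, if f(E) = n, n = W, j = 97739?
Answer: 41/8601032 ≈ 4.7669e-6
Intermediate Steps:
W = 41/88 (W = 41*(1/88) = 41/88 ≈ 0.46591)
n = 41/88 ≈ 0.46591
f(E) = 41/88
f(47)/j = (41/88)/97739 = (41/88)*(1/97739) = 41/8601032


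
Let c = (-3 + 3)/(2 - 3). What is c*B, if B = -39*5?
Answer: 0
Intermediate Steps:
B = -195
c = 0 (c = 0/(-1) = 0*(-1) = 0)
c*B = 0*(-195) = 0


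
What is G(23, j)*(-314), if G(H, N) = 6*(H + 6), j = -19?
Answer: -54636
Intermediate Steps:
G(H, N) = 36 + 6*H (G(H, N) = 6*(6 + H) = 36 + 6*H)
G(23, j)*(-314) = (36 + 6*23)*(-314) = (36 + 138)*(-314) = 174*(-314) = -54636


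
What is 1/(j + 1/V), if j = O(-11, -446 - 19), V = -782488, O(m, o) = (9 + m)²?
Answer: 782488/3129951 ≈ 0.25000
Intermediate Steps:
j = 4 (j = (9 - 11)² = (-2)² = 4)
1/(j + 1/V) = 1/(4 + 1/(-782488)) = 1/(4 - 1/782488) = 1/(3129951/782488) = 782488/3129951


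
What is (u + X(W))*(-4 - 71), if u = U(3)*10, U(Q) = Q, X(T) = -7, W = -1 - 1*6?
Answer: -1725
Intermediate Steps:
W = -7 (W = -1 - 6 = -7)
u = 30 (u = 3*10 = 30)
(u + X(W))*(-4 - 71) = (30 - 7)*(-4 - 71) = 23*(-75) = -1725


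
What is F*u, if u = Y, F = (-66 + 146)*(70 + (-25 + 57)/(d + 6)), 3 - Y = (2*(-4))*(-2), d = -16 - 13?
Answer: -1641120/23 ≈ -71353.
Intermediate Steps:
d = -29
Y = -13 (Y = 3 - 2*(-4)*(-2) = 3 - (-8)*(-2) = 3 - 1*16 = 3 - 16 = -13)
F = 126240/23 (F = (-66 + 146)*(70 + (-25 + 57)/(-29 + 6)) = 80*(70 + 32/(-23)) = 80*(70 + 32*(-1/23)) = 80*(70 - 32/23) = 80*(1578/23) = 126240/23 ≈ 5488.7)
u = -13
F*u = (126240/23)*(-13) = -1641120/23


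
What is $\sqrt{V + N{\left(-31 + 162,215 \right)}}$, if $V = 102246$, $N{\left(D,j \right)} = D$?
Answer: $\sqrt{102377} \approx 319.96$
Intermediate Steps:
$\sqrt{V + N{\left(-31 + 162,215 \right)}} = \sqrt{102246 + \left(-31 + 162\right)} = \sqrt{102246 + 131} = \sqrt{102377}$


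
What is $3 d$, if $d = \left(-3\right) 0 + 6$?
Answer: $18$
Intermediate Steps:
$d = 6$ ($d = 0 + 6 = 6$)
$3 d = 3 \cdot 6 = 18$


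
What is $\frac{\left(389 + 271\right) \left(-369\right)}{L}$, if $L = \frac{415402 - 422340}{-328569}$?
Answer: $- \frac{40009847130}{3469} \approx -1.1534 \cdot 10^{7}$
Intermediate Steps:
$L = \frac{6938}{328569}$ ($L = \left(415402 - 422340\right) \left(- \frac{1}{328569}\right) = \left(-6938\right) \left(- \frac{1}{328569}\right) = \frac{6938}{328569} \approx 0.021116$)
$\frac{\left(389 + 271\right) \left(-369\right)}{L} = \frac{\left(389 + 271\right) \left(-369\right)}{\frac{6938}{328569}} = 660 \left(-369\right) \frac{328569}{6938} = \left(-243540\right) \frac{328569}{6938} = - \frac{40009847130}{3469}$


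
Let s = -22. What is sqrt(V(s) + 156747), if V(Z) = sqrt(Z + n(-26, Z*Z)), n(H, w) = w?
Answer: sqrt(156747 + sqrt(462)) ≈ 395.94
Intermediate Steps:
V(Z) = sqrt(Z + Z**2) (V(Z) = sqrt(Z + Z*Z) = sqrt(Z + Z**2))
sqrt(V(s) + 156747) = sqrt(sqrt(-22*(1 - 22)) + 156747) = sqrt(sqrt(-22*(-21)) + 156747) = sqrt(sqrt(462) + 156747) = sqrt(156747 + sqrt(462))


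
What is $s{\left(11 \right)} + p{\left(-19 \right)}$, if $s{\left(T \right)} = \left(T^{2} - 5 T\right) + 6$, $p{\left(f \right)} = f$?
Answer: $53$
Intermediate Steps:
$s{\left(T \right)} = 6 + T^{2} - 5 T$
$s{\left(11 \right)} + p{\left(-19 \right)} = \left(6 + 11^{2} - 55\right) - 19 = \left(6 + 121 - 55\right) - 19 = 72 - 19 = 53$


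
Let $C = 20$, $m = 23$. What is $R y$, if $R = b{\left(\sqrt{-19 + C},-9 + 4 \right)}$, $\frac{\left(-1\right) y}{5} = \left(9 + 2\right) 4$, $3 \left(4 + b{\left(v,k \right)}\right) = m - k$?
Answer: $- \frac{3520}{3} \approx -1173.3$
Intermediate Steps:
$b{\left(v,k \right)} = \frac{11}{3} - \frac{k}{3}$ ($b{\left(v,k \right)} = -4 + \frac{23 - k}{3} = -4 - \left(- \frac{23}{3} + \frac{k}{3}\right) = \frac{11}{3} - \frac{k}{3}$)
$y = -220$ ($y = - 5 \left(9 + 2\right) 4 = - 5 \cdot 11 \cdot 4 = \left(-5\right) 44 = -220$)
$R = \frac{16}{3}$ ($R = \frac{11}{3} - \frac{-9 + 4}{3} = \frac{11}{3} - - \frac{5}{3} = \frac{11}{3} + \frac{5}{3} = \frac{16}{3} \approx 5.3333$)
$R y = \frac{16}{3} \left(-220\right) = - \frac{3520}{3}$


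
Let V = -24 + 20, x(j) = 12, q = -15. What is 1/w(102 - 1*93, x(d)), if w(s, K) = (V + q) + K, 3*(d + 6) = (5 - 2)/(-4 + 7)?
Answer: -1/7 ≈ -0.14286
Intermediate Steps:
d = -17/3 (d = -6 + ((5 - 2)/(-4 + 7))/3 = -6 + (3/3)/3 = -6 + (3*(1/3))/3 = -6 + (1/3)*1 = -6 + 1/3 = -17/3 ≈ -5.6667)
V = -4
w(s, K) = -19 + K (w(s, K) = (-4 - 15) + K = -19 + K)
1/w(102 - 1*93, x(d)) = 1/(-19 + 12) = 1/(-7) = -1/7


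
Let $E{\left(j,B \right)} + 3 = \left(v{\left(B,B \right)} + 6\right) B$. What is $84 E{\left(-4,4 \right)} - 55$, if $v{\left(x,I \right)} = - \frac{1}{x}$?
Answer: $1625$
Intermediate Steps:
$E{\left(j,B \right)} = -3 + B \left(6 - \frac{1}{B}\right)$ ($E{\left(j,B \right)} = -3 + \left(- \frac{1}{B} + 6\right) B = -3 + \left(6 - \frac{1}{B}\right) B = -3 + B \left(6 - \frac{1}{B}\right)$)
$84 E{\left(-4,4 \right)} - 55 = 84 \left(-4 + 6 \cdot 4\right) - 55 = 84 \left(-4 + 24\right) - 55 = 84 \cdot 20 - 55 = 1680 - 55 = 1625$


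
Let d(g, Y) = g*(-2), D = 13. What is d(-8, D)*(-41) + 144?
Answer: -512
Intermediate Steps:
d(g, Y) = -2*g
d(-8, D)*(-41) + 144 = -2*(-8)*(-41) + 144 = 16*(-41) + 144 = -656 + 144 = -512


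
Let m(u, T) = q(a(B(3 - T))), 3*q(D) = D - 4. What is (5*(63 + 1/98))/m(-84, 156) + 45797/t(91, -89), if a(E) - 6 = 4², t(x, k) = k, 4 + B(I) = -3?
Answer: -24180761/52332 ≈ -462.06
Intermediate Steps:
B(I) = -7 (B(I) = -4 - 3 = -7)
a(E) = 22 (a(E) = 6 + 4² = 6 + 16 = 22)
q(D) = -4/3 + D/3 (q(D) = (D - 4)/3 = (-4 + D)/3 = -4/3 + D/3)
m(u, T) = 6 (m(u, T) = -4/3 + (⅓)*22 = -4/3 + 22/3 = 6)
(5*(63 + 1/98))/m(-84, 156) + 45797/t(91, -89) = (5*(63 + 1/98))/6 + 45797/(-89) = (5*(63 + 1/98))*(⅙) + 45797*(-1/89) = (5*(6175/98))*(⅙) - 45797/89 = (30875/98)*(⅙) - 45797/89 = 30875/588 - 45797/89 = -24180761/52332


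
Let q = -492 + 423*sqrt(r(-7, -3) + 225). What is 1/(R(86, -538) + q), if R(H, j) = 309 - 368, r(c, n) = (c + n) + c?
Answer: 551/36913631 + 1692*sqrt(13)/36913631 ≈ 0.00018019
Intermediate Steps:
r(c, n) = n + 2*c
R(H, j) = -59
q = -492 + 1692*sqrt(13) (q = -492 + 423*sqrt((-3 + 2*(-7)) + 225) = -492 + 423*sqrt((-3 - 14) + 225) = -492 + 423*sqrt(-17 + 225) = -492 + 423*sqrt(208) = -492 + 423*(4*sqrt(13)) = -492 + 1692*sqrt(13) ≈ 5608.6)
1/(R(86, -538) + q) = 1/(-59 + (-492 + 1692*sqrt(13))) = 1/(-551 + 1692*sqrt(13))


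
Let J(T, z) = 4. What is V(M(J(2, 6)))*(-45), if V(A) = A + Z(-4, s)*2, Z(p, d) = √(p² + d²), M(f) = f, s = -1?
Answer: -180 - 90*√17 ≈ -551.08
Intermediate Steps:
Z(p, d) = √(d² + p²)
V(A) = A + 2*√17 (V(A) = A + √((-1)² + (-4)²)*2 = A + √(1 + 16)*2 = A + √17*2 = A + 2*√17)
V(M(J(2, 6)))*(-45) = (4 + 2*√17)*(-45) = -180 - 90*√17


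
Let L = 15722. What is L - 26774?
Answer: -11052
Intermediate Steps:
L - 26774 = 15722 - 26774 = -11052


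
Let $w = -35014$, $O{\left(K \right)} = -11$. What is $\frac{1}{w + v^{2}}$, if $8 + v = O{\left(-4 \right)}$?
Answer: $- \frac{1}{34653} \approx -2.8858 \cdot 10^{-5}$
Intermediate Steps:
$v = -19$ ($v = -8 - 11 = -19$)
$\frac{1}{w + v^{2}} = \frac{1}{-35014 + \left(-19\right)^{2}} = \frac{1}{-35014 + 361} = \frac{1}{-34653} = - \frac{1}{34653}$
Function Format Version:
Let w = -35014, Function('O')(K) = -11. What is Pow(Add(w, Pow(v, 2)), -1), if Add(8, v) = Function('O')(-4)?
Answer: Rational(-1, 34653) ≈ -2.8858e-5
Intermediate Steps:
v = -19 (v = Add(-8, -11) = -19)
Pow(Add(w, Pow(v, 2)), -1) = Pow(Add(-35014, Pow(-19, 2)), -1) = Pow(Add(-35014, 361), -1) = Pow(-34653, -1) = Rational(-1, 34653)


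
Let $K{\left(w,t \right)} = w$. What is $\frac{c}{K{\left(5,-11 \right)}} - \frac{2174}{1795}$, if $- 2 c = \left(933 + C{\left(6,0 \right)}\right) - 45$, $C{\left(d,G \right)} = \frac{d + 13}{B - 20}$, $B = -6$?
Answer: $- \frac{8394819}{93340} \approx -89.938$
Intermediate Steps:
$C{\left(d,G \right)} = - \frac{1}{2} - \frac{d}{26}$ ($C{\left(d,G \right)} = \frac{d + 13}{-6 - 20} = \frac{13 + d}{-26} = \left(13 + d\right) \left(- \frac{1}{26}\right) = - \frac{1}{2} - \frac{d}{26}$)
$c = - \frac{23069}{52}$ ($c = - \frac{\left(933 - \frac{19}{26}\right) - 45}{2} = - \frac{\frac{24239}{26} - 45}{2} = \left(- \frac{1}{2}\right) \frac{23069}{26} = - \frac{23069}{52} \approx -443.63$)
$\frac{c}{K{\left(5,-11 \right)}} - \frac{2174}{1795} = - \frac{23069}{52 \cdot 5} - \frac{2174}{1795} = \left(- \frac{23069}{52}\right) \frac{1}{5} - \frac{2174}{1795} = - \frac{23069}{260} - \frac{2174}{1795} = - \frac{8394819}{93340}$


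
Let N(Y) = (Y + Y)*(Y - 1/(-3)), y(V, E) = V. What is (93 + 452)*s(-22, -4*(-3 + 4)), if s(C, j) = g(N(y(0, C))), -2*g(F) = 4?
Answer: -1090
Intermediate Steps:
N(Y) = 2*Y*(⅓ + Y) (N(Y) = (2*Y)*(Y - 1*(-⅓)) = (2*Y)*(Y + ⅓) = (2*Y)*(⅓ + Y) = 2*Y*(⅓ + Y))
g(F) = -2 (g(F) = -½*4 = -2)
s(C, j) = -2
(93 + 452)*s(-22, -4*(-3 + 4)) = (93 + 452)*(-2) = 545*(-2) = -1090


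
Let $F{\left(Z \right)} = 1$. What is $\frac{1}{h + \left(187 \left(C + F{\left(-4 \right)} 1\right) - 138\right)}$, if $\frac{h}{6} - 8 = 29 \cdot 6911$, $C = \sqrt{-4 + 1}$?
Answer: $\frac{1202611}{1446273322228} - \frac{187 i \sqrt{3}}{1446273322228} \approx 8.3152 \cdot 10^{-7} - 2.2395 \cdot 10^{-10} i$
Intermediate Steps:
$C = i \sqrt{3}$ ($C = \sqrt{-3} = i \sqrt{3} \approx 1.732 i$)
$h = 1202562$ ($h = 48 + 6 \cdot 29 \cdot 6911 = 48 + 6 \cdot 200419 = 48 + 1202514 = 1202562$)
$\frac{1}{h + \left(187 \left(C + F{\left(-4 \right)} 1\right) - 138\right)} = \frac{1}{1202562 - \left(138 - 187 \left(i \sqrt{3} + 1 \cdot 1\right)\right)} = \frac{1}{1202562 - \left(138 - 187 \left(i \sqrt{3} + 1\right)\right)} = \frac{1}{1202562 - \left(138 - 187 \left(1 + i \sqrt{3}\right)\right)} = \frac{1}{1202562 - \left(-49 - 187 i \sqrt{3}\right)} = \frac{1}{1202562 + \left(49 + 187 i \sqrt{3}\right)} = \frac{1}{1202611 + 187 i \sqrt{3}}$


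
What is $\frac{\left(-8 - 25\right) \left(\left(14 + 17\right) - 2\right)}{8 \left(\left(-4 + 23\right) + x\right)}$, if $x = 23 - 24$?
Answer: $- \frac{319}{48} \approx -6.6458$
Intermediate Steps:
$x = -1$ ($x = 23 - 24 = -1$)
$\frac{\left(-8 - 25\right) \left(\left(14 + 17\right) - 2\right)}{8 \left(\left(-4 + 23\right) + x\right)} = \frac{\left(-8 - 25\right) \left(\left(14 + 17\right) - 2\right)}{8 \left(\left(-4 + 23\right) - 1\right)} = \frac{\left(-33\right) \left(31 - 2\right)}{8 \left(19 - 1\right)} = \frac{\left(-33\right) 29}{8 \cdot 18} = - \frac{957}{144} = \left(-957\right) \frac{1}{144} = - \frac{319}{48}$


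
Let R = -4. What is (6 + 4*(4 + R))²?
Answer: 36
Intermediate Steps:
(6 + 4*(4 + R))² = (6 + 4*(4 - 4))² = (6 + 4*0)² = (6 + 0)² = 6² = 36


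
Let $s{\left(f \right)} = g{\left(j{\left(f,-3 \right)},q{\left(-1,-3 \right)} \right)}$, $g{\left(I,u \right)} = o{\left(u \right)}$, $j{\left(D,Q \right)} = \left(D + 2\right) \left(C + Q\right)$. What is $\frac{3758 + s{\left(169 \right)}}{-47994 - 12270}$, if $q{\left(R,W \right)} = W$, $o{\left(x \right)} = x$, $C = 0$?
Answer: $- \frac{3755}{60264} \approx -0.062309$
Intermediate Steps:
$j{\left(D,Q \right)} = Q \left(2 + D\right)$ ($j{\left(D,Q \right)} = \left(D + 2\right) \left(0 + Q\right) = \left(2 + D\right) Q = Q \left(2 + D\right)$)
$g{\left(I,u \right)} = u$
$s{\left(f \right)} = -3$
$\frac{3758 + s{\left(169 \right)}}{-47994 - 12270} = \frac{3758 - 3}{-47994 - 12270} = \frac{3755}{-60264} = 3755 \left(- \frac{1}{60264}\right) = - \frac{3755}{60264}$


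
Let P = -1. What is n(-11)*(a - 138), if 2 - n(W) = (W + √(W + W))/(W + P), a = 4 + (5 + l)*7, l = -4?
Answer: -1651/12 - 127*I*√22/12 ≈ -137.58 - 49.64*I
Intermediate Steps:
a = 11 (a = 4 + (5 - 4)*7 = 4 + 1*7 = 4 + 7 = 11)
n(W) = 2 - (W + √2*√W)/(-1 + W) (n(W) = 2 - (W + √(W + W))/(W - 1) = 2 - (W + √(2*W))/(-1 + W) = 2 - (W + √2*√W)/(-1 + W))
n(-11)*(a - 138) = ((-2 - 11 - √2*√(-11))/(-1 - 11))*(11 - 138) = ((-2 - 11 - √2*I*√11)/(-12))*(-127) = -(-2 - 11 - I*√22)/12*(-127) = -(-13 - I*√22)/12*(-127) = (13/12 + I*√22/12)*(-127) = -1651/12 - 127*I*√22/12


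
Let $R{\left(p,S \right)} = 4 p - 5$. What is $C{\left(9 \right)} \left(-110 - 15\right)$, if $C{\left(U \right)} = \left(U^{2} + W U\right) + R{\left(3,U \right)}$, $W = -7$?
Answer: $-3125$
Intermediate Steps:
$R{\left(p,S \right)} = -5 + 4 p$
$C{\left(U \right)} = 7 + U^{2} - 7 U$ ($C{\left(U \right)} = \left(U^{2} - 7 U\right) + \left(-5 + 4 \cdot 3\right) = \left(U^{2} - 7 U\right) + \left(-5 + 12\right) = \left(U^{2} - 7 U\right) + 7 = 7 + U^{2} - 7 U$)
$C{\left(9 \right)} \left(-110 - 15\right) = \left(7 + 9^{2} - 63\right) \left(-110 - 15\right) = \left(7 + 81 - 63\right) \left(-125\right) = 25 \left(-125\right) = -3125$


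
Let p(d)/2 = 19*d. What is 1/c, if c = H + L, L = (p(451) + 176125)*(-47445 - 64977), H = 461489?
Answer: -1/21726551497 ≈ -4.6027e-11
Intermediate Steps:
p(d) = 38*d (p(d) = 2*(19*d) = 38*d)
L = -21727012986 (L = (38*451 + 176125)*(-47445 - 64977) = (17138 + 176125)*(-112422) = 193263*(-112422) = -21727012986)
c = -21726551497 (c = 461489 - 21727012986 = -21726551497)
1/c = 1/(-21726551497) = -1/21726551497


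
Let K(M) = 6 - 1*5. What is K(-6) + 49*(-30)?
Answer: -1469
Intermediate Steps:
K(M) = 1 (K(M) = 6 - 5 = 1)
K(-6) + 49*(-30) = 1 + 49*(-30) = 1 - 1470 = -1469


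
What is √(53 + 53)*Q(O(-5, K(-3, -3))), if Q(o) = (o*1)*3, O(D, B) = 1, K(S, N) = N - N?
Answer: 3*√106 ≈ 30.887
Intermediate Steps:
K(S, N) = 0
Q(o) = 3*o (Q(o) = o*3 = 3*o)
√(53 + 53)*Q(O(-5, K(-3, -3))) = √(53 + 53)*(3*1) = √106*3 = 3*√106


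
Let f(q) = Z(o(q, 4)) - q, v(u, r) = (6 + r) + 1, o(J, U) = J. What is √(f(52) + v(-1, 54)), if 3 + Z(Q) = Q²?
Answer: √2710 ≈ 52.058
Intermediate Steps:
Z(Q) = -3 + Q²
v(u, r) = 7 + r
f(q) = -3 + q² - q (f(q) = (-3 + q²) - q = -3 + q² - q)
√(f(52) + v(-1, 54)) = √((-3 + 52² - 1*52) + (7 + 54)) = √((-3 + 2704 - 52) + 61) = √(2649 + 61) = √2710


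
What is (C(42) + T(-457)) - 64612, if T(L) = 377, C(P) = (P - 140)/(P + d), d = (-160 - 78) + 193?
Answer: -192607/3 ≈ -64202.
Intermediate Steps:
d = -45 (d = -238 + 193 = -45)
C(P) = (-140 + P)/(-45 + P) (C(P) = (P - 140)/(P - 45) = (-140 + P)/(-45 + P))
(C(42) + T(-457)) - 64612 = ((-140 + 42)/(-45 + 42) + 377) - 64612 = (-98/(-3) + 377) - 64612 = (-1/3*(-98) + 377) - 64612 = (98/3 + 377) - 64612 = 1229/3 - 64612 = -192607/3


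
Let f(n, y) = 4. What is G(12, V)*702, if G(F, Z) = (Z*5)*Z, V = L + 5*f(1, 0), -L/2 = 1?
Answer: 1137240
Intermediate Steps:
L = -2 (L = -2*1 = -2)
V = 18 (V = -2 + 5*4 = -2 + 20 = 18)
G(F, Z) = 5*Z² (G(F, Z) = (5*Z)*Z = 5*Z²)
G(12, V)*702 = (5*18²)*702 = (5*324)*702 = 1620*702 = 1137240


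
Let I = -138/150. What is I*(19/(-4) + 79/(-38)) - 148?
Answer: -269263/1900 ≈ -141.72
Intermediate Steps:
I = -23/25 (I = -138*1/150 = -23/25 ≈ -0.92000)
I*(19/(-4) + 79/(-38)) - 148 = -23*(19/(-4) + 79/(-38))/25 - 148 = -23*(19*(-¼) + 79*(-1/38))/25 - 148 = -23*(-19/4 - 79/38)/25 - 148 = -23/25*(-519/76) - 148 = 11937/1900 - 148 = -269263/1900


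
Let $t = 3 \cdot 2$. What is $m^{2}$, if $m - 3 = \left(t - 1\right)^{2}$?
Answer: $784$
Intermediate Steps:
$t = 6$
$m = 28$ ($m = 3 + \left(6 - 1\right)^{2} = 3 + 5^{2} = 3 + 25 = 28$)
$m^{2} = 28^{2} = 784$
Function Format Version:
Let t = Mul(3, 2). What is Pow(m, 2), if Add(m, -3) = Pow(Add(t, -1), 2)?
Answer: 784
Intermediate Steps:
t = 6
m = 28 (m = Add(3, Pow(Add(6, -1), 2)) = Add(3, Pow(5, 2)) = Add(3, 25) = 28)
Pow(m, 2) = Pow(28, 2) = 784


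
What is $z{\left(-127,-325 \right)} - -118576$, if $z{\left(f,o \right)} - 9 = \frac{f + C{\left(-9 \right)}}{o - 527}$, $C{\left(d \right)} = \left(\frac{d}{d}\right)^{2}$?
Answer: $\frac{16839091}{142} \approx 1.1859 \cdot 10^{5}$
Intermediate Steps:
$C{\left(d \right)} = 1$ ($C{\left(d \right)} = 1^{2} = 1$)
$z{\left(f,o \right)} = 9 + \frac{1 + f}{-527 + o}$ ($z{\left(f,o \right)} = 9 + \frac{f + 1}{o - 527} = 9 + \frac{1 + f}{-527 + o}$)
$z{\left(-127,-325 \right)} - -118576 = \frac{-4742 - 127 + 9 \left(-325\right)}{-527 - 325} - -118576 = \frac{-4742 - 127 - 2925}{-852} + 118576 = \left(- \frac{1}{852}\right) \left(-7794\right) + 118576 = \frac{1299}{142} + 118576 = \frac{16839091}{142}$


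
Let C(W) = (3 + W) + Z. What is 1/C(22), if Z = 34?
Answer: 1/59 ≈ 0.016949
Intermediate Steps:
C(W) = 37 + W (C(W) = (3 + W) + 34 = 37 + W)
1/C(22) = 1/(37 + 22) = 1/59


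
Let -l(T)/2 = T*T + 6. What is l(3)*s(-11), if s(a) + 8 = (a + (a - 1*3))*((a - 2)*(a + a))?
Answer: 214740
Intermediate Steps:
l(T) = -12 - 2*T² (l(T) = -2*(T*T + 6) = -2*(T² + 6) = -2*(6 + T²) = -12 - 2*T²)
s(a) = -8 + 2*a*(-3 + 2*a)*(-2 + a) (s(a) = -8 + (a + (a - 1*3))*((a - 2)*(a + a)) = -8 + (a + (a - 3))*((-2 + a)*(2*a)) = -8 + (a + (-3 + a))*(2*a*(-2 + a)) = -8 + (-3 + 2*a)*(2*a*(-2 + a)) = -8 + 2*a*(-3 + 2*a)*(-2 + a))
l(3)*s(-11) = (-12 - 2*3²)*(-8 - 14*(-11)² + 4*(-11)³ + 12*(-11)) = (-12 - 2*9)*(-8 - 14*121 + 4*(-1331) - 132) = (-12 - 18)*(-8 - 1694 - 5324 - 132) = -30*(-7158) = 214740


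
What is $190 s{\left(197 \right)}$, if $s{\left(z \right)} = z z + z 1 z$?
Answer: $14747420$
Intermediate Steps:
$s{\left(z \right)} = 2 z^{2}$ ($s{\left(z \right)} = z^{2} + z z = z^{2} + z^{2} = 2 z^{2}$)
$190 s{\left(197 \right)} = 190 \cdot 2 \cdot 197^{2} = 190 \cdot 2 \cdot 38809 = 190 \cdot 77618 = 14747420$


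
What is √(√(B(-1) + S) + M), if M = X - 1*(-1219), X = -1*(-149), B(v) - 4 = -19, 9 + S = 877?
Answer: √(1368 + √853) ≈ 37.379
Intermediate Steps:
S = 868 (S = -9 + 877 = 868)
B(v) = -15 (B(v) = 4 - 19 = -15)
X = 149
M = 1368 (M = 149 - 1*(-1219) = 149 + 1219 = 1368)
√(√(B(-1) + S) + M) = √(√(-15 + 868) + 1368) = √(√853 + 1368) = √(1368 + √853)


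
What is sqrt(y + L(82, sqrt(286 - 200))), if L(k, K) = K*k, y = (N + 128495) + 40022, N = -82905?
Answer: sqrt(85612 + 82*sqrt(86)) ≈ 293.89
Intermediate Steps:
y = 85612 (y = (-82905 + 128495) + 40022 = 45590 + 40022 = 85612)
sqrt(y + L(82, sqrt(286 - 200))) = sqrt(85612 + sqrt(286 - 200)*82) = sqrt(85612 + sqrt(86)*82) = sqrt(85612 + 82*sqrt(86))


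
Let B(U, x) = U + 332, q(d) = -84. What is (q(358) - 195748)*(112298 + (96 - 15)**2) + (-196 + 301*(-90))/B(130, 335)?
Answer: -768121059653/33 ≈ -2.3276e+10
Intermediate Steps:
B(U, x) = 332 + U
(q(358) - 195748)*(112298 + (96 - 15)**2) + (-196 + 301*(-90))/B(130, 335) = (-84 - 195748)*(112298 + (96 - 15)**2) + (-196 + 301*(-90))/(332 + 130) = -195832*(112298 + 81**2) + (-196 - 27090)/462 = -195832*(112298 + 6561) - 27286*1/462 = -195832*118859 - 1949/33 = -23276395688 - 1949/33 = -768121059653/33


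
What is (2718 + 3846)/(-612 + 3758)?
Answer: 3282/1573 ≈ 2.0865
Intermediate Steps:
(2718 + 3846)/(-612 + 3758) = 6564/3146 = 6564*(1/3146) = 3282/1573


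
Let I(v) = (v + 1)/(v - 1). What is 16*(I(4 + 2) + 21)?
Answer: 1792/5 ≈ 358.40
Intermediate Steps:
I(v) = (1 + v)/(-1 + v)
16*(I(4 + 2) + 21) = 16*((1 + (4 + 2))/(-1 + (4 + 2)) + 21) = 16*((1 + 6)/(-1 + 6) + 21) = 16*(7/5 + 21) = 16*(112/5) = 1792/5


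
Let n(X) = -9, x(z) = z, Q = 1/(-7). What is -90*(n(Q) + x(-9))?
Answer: 1620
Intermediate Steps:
Q = -⅐ ≈ -0.14286
-90*(n(Q) + x(-9)) = -90*(-9 - 9) = -90*(-18) = 1620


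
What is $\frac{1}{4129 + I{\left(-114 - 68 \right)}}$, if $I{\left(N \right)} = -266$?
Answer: $\frac{1}{3863} \approx 0.00025887$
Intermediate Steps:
$\frac{1}{4129 + I{\left(-114 - 68 \right)}} = \frac{1}{4129 - 266} = \frac{1}{3863}$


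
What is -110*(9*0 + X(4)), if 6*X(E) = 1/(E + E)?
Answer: -55/24 ≈ -2.2917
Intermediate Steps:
X(E) = 1/(12*E) (X(E) = 1/(6*(E + E)) = 1/(6*((2*E))) = (1/(2*E))/6 = 1/(12*E))
-110*(9*0 + X(4)) = -110*(9*0 + (1/12)/4) = -110*(0 + (1/12)*(¼)) = -110*(0 + 1/48) = -110*1/48 = -55/24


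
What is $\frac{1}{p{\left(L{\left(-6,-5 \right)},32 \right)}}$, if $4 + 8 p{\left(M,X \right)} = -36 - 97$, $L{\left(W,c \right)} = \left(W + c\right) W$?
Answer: $- \frac{8}{137} \approx -0.058394$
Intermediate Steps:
$L{\left(W,c \right)} = W \left(W + c\right)$
$p{\left(M,X \right)} = - \frac{137}{8}$ ($p{\left(M,X \right)} = - \frac{1}{2} + \frac{-36 - 97}{8} = - \frac{1}{2} + \frac{1}{8} \left(-133\right) = - \frac{1}{2} - \frac{133}{8} = - \frac{137}{8}$)
$\frac{1}{p{\left(L{\left(-6,-5 \right)},32 \right)}} = \frac{1}{- \frac{137}{8}} = - \frac{8}{137}$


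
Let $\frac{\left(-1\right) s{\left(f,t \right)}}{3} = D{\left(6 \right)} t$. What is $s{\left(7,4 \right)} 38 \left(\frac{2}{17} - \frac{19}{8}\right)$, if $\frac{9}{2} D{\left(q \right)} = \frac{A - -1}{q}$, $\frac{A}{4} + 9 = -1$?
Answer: $- \frac{75829}{51} \approx -1486.8$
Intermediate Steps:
$A = -40$ ($A = -36 + 4 \left(-1\right) = -36 - 4 = -40$)
$D{\left(q \right)} = - \frac{26}{3 q}$ ($D{\left(q \right)} = \frac{2 \frac{-40 - -1}{q}}{9} = \frac{2 \frac{-40 + 1}{q}}{9} = \frac{2 \left(- \frac{39}{q}\right)}{9} = - \frac{26}{3 q}$)
$s{\left(f,t \right)} = \frac{13 t}{3}$ ($s{\left(f,t \right)} = - 3 - \frac{26}{3 \cdot 6} t = - 3 \left(- \frac{26}{3}\right) \frac{1}{6} t = - 3 \left(- \frac{13 t}{9}\right) = \frac{13 t}{3}$)
$s{\left(7,4 \right)} 38 \left(\frac{2}{17} - \frac{19}{8}\right) = \frac{13}{3} \cdot 4 \cdot 38 \left(\frac{2}{17} - \frac{19}{8}\right) = \frac{52}{3} \cdot 38 \left(2 \cdot \frac{1}{17} - \frac{19}{8}\right) = \frac{1976 \left(\frac{2}{17} - \frac{19}{8}\right)}{3} = \frac{1976}{3} \left(- \frac{307}{136}\right) = - \frac{75829}{51}$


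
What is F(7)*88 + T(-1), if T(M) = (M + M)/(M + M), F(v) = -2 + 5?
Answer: 265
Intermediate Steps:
F(v) = 3
T(M) = 1 (T(M) = (2*M)/((2*M)) = (2*M)*(1/(2*M)) = 1)
F(7)*88 + T(-1) = 3*88 + 1 = 264 + 1 = 265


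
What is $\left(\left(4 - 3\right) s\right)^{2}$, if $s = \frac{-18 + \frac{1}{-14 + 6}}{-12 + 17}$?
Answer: $\frac{841}{64} \approx 13.141$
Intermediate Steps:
$s = - \frac{29}{8}$ ($s = \frac{-18 + \frac{1}{-8}}{5} = \left(-18 - \frac{1}{8}\right) \frac{1}{5} = \left(- \frac{145}{8}\right) \frac{1}{5} = - \frac{29}{8} \approx -3.625$)
$\left(\left(4 - 3\right) s\right)^{2} = \left(\left(4 - 3\right) \left(- \frac{29}{8}\right)\right)^{2} = \left(1 \left(- \frac{29}{8}\right)\right)^{2} = \left(- \frac{29}{8}\right)^{2} = \frac{841}{64}$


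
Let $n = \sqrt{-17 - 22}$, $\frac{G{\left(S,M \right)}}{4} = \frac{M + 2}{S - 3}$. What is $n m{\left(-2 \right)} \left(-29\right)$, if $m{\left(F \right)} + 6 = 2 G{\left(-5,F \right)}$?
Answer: $174 i \sqrt{39} \approx 1086.6 i$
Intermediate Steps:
$G{\left(S,M \right)} = \frac{4 \left(2 + M\right)}{-3 + S}$ ($G{\left(S,M \right)} = 4 \frac{M + 2}{S - 3} = 4 \frac{2 + M}{-3 + S} = \frac{4 \left(2 + M\right)}{-3 + S}$)
$n = i \sqrt{39}$ ($n = \sqrt{-39} = i \sqrt{39} \approx 6.245 i$)
$m{\left(F \right)} = -8 - F$ ($m{\left(F \right)} = -6 + 2 \frac{4 \left(2 + F\right)}{-3 - 5} = -6 + 2 \frac{4 \left(2 + F\right)}{-8} = -6 + 2 \cdot 4 \left(- \frac{1}{8}\right) \left(2 + F\right) = -6 + 2 \left(-1 - \frac{F}{2}\right) = -6 - \left(2 + F\right) = -8 - F$)
$n m{\left(-2 \right)} \left(-29\right) = i \sqrt{39} \left(-8 - -2\right) \left(-29\right) = i \sqrt{39} \left(-8 + 2\right) \left(-29\right) = i \sqrt{39} \left(-6\right) \left(-29\right) = - 6 i \sqrt{39} \left(-29\right) = 174 i \sqrt{39}$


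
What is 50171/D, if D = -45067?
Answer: -4561/4097 ≈ -1.1133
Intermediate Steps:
50171/D = 50171/(-45067) = 50171*(-1/45067) = -4561/4097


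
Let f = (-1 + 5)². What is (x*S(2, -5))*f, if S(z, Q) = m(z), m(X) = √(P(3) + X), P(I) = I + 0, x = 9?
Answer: 144*√5 ≈ 321.99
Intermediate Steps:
P(I) = I
f = 16 (f = 4² = 16)
m(X) = √(3 + X)
S(z, Q) = √(3 + z)
(x*S(2, -5))*f = (9*√(3 + 2))*16 = (9*√5)*16 = 144*√5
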